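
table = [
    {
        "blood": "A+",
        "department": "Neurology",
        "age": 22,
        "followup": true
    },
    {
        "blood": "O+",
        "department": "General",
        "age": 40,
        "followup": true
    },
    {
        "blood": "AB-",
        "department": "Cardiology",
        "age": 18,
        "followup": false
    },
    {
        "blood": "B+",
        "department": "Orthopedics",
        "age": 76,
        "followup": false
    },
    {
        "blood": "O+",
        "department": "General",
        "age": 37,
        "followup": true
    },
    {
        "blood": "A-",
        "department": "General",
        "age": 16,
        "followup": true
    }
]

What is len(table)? 6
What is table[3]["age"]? 76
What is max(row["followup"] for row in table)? True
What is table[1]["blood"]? "O+"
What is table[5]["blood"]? "A-"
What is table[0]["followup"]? True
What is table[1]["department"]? "General"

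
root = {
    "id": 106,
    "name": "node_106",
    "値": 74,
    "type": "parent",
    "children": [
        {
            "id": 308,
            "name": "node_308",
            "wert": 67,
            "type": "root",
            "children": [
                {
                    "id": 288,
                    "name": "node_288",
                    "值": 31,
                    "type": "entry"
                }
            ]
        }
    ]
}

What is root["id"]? 106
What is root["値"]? 74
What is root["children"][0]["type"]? "root"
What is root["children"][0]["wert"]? 67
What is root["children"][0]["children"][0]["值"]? 31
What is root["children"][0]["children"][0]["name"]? "node_288"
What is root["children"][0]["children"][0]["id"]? 288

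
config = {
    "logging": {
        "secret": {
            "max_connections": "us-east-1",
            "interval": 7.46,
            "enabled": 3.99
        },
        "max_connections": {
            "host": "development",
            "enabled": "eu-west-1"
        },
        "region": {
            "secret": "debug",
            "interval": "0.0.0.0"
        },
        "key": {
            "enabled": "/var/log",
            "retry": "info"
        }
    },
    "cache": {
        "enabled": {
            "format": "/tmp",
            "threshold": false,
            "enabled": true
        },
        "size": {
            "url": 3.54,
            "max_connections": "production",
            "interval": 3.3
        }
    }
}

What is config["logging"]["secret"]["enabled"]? 3.99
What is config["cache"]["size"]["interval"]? 3.3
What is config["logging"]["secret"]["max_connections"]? "us-east-1"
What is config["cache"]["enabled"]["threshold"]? False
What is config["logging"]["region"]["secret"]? "debug"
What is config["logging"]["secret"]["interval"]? 7.46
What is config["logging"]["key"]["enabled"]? "/var/log"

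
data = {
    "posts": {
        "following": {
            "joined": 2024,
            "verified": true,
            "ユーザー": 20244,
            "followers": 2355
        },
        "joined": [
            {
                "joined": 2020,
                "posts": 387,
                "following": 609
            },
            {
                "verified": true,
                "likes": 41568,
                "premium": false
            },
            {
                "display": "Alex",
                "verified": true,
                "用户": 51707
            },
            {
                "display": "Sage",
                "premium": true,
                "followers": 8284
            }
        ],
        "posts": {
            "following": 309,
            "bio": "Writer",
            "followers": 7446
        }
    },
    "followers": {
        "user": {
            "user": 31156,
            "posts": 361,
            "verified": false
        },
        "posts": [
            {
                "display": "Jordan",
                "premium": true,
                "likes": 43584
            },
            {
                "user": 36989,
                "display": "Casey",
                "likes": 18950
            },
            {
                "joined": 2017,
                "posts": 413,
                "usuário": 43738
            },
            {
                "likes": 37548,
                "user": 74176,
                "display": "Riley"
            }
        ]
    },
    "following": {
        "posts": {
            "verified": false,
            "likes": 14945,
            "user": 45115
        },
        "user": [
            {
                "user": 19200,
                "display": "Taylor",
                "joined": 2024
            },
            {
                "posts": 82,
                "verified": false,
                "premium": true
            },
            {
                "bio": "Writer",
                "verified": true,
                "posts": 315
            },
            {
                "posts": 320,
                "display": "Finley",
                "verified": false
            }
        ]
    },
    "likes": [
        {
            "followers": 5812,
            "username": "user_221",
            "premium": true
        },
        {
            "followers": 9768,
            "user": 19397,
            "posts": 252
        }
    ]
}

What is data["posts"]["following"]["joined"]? 2024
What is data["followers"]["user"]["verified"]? False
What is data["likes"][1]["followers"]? 9768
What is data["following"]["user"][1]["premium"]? True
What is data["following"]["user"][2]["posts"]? 315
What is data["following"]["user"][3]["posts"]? 320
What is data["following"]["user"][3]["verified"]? False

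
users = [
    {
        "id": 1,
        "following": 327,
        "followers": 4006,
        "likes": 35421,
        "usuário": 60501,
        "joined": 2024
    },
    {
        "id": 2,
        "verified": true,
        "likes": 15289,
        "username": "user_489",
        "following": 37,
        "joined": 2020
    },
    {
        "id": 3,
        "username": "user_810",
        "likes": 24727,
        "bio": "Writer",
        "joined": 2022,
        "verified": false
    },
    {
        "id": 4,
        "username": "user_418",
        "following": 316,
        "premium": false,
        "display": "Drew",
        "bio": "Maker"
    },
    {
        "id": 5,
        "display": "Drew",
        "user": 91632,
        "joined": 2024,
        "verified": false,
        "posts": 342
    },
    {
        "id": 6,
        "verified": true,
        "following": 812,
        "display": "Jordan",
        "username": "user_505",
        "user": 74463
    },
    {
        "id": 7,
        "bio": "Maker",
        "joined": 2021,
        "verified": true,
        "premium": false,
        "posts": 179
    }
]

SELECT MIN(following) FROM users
37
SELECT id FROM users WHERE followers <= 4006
[1]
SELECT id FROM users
[1, 2, 3, 4, 5, 6, 7]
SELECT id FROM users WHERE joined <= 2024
[1, 2, 3, 5, 7]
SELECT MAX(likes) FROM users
35421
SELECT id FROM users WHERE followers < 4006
[]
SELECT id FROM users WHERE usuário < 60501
[]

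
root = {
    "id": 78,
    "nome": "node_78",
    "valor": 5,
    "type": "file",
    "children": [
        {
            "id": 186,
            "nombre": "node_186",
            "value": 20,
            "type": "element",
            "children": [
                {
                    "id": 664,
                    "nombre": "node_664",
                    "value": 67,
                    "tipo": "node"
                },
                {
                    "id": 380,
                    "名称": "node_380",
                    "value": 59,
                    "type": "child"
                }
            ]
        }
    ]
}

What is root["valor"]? 5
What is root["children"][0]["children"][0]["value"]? 67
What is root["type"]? "file"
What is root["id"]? 78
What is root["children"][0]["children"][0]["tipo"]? "node"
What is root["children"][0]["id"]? 186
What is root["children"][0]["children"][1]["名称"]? "node_380"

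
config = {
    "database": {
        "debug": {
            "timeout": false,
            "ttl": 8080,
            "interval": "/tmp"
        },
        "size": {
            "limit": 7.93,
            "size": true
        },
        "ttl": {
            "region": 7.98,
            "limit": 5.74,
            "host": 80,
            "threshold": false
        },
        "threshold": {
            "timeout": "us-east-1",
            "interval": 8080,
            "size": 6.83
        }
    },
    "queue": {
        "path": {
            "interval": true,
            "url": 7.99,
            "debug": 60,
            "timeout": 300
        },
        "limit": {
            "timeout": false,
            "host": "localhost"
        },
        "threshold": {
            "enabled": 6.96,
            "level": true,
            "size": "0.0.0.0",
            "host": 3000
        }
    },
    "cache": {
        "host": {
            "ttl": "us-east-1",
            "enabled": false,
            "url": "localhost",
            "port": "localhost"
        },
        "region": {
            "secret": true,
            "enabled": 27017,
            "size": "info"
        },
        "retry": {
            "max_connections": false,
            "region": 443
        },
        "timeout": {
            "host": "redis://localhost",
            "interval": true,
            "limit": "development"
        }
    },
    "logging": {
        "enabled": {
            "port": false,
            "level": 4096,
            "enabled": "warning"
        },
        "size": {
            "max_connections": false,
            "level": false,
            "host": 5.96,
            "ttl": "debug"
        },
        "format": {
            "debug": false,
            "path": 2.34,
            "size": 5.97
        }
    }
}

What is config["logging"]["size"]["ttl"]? "debug"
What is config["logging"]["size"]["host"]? 5.96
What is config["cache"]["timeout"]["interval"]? True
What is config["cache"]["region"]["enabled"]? 27017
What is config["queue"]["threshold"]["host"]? 3000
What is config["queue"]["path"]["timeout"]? 300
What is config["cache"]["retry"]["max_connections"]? False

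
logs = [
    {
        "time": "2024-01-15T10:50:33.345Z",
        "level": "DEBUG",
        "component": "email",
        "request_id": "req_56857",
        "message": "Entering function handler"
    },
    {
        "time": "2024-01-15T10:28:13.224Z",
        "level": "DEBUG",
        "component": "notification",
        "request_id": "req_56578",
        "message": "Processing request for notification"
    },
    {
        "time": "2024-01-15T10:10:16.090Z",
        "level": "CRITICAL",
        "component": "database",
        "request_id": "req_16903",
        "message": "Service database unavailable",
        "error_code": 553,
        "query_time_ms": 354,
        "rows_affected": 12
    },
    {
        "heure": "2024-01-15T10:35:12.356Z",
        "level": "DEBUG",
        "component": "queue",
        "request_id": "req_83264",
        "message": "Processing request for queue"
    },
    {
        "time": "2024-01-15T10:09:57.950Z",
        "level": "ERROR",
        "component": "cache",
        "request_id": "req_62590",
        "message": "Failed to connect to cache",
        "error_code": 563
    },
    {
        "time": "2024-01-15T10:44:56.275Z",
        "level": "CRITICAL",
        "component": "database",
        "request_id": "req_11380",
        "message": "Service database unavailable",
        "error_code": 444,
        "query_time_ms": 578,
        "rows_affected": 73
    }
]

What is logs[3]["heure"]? "2024-01-15T10:35:12.356Z"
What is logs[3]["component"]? "queue"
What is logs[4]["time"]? "2024-01-15T10:09:57.950Z"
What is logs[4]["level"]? "ERROR"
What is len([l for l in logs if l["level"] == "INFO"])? 0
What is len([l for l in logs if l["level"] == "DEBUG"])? 3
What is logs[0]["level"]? "DEBUG"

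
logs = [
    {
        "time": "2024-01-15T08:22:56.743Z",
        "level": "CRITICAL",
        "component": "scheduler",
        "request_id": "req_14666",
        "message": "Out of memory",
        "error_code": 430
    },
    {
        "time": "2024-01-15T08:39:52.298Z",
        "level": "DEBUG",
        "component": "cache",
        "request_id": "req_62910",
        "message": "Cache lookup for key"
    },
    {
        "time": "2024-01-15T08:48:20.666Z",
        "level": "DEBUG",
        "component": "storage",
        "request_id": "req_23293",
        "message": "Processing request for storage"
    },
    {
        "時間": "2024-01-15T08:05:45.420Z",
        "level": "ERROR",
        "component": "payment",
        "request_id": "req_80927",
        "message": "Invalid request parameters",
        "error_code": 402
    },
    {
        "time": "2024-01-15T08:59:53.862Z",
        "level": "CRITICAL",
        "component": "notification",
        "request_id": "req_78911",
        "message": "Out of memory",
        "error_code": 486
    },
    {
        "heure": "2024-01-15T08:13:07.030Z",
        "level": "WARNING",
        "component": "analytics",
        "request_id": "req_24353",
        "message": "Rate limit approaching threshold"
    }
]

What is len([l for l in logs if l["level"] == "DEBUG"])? 2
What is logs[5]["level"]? "WARNING"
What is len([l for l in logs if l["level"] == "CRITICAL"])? 2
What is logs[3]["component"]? "payment"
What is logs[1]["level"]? "DEBUG"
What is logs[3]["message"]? "Invalid request parameters"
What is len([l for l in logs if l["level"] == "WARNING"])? 1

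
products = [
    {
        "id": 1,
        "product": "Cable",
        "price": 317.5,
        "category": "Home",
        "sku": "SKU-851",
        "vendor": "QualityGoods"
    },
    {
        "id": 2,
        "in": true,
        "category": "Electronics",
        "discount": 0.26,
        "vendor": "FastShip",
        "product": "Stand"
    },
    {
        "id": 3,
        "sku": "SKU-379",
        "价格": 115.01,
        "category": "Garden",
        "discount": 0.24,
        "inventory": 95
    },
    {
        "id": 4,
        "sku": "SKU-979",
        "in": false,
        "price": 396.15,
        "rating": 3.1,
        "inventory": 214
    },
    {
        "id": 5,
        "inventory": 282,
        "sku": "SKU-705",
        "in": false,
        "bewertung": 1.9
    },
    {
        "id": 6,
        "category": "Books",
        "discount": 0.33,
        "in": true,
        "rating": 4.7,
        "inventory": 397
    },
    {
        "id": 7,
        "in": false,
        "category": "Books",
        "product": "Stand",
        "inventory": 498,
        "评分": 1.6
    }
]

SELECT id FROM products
[1, 2, 3, 4, 5, 6, 7]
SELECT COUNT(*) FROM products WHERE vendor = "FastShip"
1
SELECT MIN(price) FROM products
317.5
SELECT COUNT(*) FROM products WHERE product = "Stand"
2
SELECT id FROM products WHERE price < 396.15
[1]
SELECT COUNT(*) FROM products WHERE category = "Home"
1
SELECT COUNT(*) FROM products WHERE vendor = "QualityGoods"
1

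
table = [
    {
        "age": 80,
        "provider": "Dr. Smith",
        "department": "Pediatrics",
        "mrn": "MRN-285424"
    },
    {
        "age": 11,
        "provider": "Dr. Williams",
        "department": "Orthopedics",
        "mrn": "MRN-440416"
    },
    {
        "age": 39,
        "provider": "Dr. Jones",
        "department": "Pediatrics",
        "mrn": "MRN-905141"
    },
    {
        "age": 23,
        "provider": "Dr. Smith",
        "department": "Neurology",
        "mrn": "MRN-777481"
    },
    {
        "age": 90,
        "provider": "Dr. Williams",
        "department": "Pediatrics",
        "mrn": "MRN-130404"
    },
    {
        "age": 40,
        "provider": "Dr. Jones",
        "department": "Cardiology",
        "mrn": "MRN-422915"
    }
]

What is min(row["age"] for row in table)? 11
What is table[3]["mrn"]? "MRN-777481"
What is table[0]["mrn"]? "MRN-285424"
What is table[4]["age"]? 90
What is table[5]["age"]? 40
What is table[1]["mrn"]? "MRN-440416"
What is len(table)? 6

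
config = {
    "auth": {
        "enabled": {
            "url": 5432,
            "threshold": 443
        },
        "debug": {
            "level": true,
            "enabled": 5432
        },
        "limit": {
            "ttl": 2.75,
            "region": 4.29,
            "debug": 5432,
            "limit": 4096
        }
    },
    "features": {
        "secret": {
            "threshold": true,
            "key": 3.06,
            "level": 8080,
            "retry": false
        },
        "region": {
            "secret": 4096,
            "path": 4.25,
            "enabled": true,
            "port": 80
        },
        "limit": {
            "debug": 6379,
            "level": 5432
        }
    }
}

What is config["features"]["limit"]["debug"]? 6379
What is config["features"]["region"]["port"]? 80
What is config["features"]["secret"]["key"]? 3.06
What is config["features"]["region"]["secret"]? 4096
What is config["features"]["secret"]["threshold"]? True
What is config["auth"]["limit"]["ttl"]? 2.75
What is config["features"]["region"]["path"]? 4.25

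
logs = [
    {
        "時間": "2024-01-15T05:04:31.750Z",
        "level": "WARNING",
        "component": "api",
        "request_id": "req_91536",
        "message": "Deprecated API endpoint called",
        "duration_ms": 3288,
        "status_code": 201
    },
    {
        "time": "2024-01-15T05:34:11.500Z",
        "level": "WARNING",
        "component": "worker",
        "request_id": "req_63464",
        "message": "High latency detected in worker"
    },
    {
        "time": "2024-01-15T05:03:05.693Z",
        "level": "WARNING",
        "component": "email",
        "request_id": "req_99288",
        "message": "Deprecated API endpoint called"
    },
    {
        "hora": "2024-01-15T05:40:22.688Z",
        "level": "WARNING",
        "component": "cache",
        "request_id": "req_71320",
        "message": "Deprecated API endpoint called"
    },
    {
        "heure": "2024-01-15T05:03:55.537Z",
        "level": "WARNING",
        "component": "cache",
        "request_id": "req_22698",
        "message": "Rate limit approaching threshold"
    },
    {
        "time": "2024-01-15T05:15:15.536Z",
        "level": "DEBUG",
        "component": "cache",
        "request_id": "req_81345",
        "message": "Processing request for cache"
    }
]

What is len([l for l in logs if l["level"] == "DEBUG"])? 1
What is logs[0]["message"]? "Deprecated API endpoint called"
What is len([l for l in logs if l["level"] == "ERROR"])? 0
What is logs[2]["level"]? "WARNING"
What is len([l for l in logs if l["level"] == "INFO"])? 0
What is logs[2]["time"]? "2024-01-15T05:03:05.693Z"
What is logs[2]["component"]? "email"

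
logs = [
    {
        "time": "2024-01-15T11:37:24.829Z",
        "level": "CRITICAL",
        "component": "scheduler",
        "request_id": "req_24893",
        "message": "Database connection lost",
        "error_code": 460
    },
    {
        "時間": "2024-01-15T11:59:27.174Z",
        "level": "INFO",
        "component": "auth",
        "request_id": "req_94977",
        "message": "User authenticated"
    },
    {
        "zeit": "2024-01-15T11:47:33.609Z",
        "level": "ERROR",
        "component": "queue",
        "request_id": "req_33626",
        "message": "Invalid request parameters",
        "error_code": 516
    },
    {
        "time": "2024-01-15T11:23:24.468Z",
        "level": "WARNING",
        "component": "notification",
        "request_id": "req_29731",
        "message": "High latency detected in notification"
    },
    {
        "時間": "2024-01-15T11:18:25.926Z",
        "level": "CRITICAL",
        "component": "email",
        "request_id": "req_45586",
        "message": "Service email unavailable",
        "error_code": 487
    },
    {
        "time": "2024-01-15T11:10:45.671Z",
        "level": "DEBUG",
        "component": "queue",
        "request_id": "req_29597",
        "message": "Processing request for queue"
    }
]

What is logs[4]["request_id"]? "req_45586"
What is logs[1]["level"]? "INFO"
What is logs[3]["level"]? "WARNING"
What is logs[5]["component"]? "queue"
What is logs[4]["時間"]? "2024-01-15T11:18:25.926Z"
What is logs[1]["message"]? "User authenticated"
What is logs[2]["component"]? "queue"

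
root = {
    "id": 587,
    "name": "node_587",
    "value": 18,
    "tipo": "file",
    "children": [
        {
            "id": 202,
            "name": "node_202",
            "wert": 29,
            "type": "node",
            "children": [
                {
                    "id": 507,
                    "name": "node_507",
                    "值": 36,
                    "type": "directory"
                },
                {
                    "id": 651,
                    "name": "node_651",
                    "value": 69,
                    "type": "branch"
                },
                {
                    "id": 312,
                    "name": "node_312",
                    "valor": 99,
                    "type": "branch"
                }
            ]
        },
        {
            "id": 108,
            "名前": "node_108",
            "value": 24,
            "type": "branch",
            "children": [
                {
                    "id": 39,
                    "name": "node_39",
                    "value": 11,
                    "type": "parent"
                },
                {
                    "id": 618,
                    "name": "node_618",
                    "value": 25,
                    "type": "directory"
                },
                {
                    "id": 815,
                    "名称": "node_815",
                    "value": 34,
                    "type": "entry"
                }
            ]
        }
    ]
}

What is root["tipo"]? "file"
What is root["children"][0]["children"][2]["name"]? "node_312"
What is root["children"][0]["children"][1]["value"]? 69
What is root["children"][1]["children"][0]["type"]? "parent"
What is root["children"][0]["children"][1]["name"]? "node_651"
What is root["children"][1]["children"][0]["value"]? 11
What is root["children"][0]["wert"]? 29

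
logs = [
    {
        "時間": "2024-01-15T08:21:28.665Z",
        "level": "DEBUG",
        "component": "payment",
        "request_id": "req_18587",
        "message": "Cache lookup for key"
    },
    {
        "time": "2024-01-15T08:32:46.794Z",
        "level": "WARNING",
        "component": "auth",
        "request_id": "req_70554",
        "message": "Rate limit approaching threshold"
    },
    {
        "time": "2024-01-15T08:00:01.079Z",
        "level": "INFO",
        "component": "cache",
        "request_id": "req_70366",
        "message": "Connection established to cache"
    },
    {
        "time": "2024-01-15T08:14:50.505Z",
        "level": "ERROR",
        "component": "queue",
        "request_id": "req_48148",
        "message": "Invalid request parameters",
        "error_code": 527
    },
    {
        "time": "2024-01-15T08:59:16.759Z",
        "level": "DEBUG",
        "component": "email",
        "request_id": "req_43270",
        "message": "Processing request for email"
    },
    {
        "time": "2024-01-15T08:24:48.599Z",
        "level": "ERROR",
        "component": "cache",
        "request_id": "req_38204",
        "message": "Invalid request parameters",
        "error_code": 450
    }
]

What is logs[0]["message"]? "Cache lookup for key"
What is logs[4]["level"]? "DEBUG"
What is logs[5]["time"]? "2024-01-15T08:24:48.599Z"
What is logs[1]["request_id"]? "req_70554"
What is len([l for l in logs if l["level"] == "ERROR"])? 2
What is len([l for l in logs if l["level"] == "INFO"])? 1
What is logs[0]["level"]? "DEBUG"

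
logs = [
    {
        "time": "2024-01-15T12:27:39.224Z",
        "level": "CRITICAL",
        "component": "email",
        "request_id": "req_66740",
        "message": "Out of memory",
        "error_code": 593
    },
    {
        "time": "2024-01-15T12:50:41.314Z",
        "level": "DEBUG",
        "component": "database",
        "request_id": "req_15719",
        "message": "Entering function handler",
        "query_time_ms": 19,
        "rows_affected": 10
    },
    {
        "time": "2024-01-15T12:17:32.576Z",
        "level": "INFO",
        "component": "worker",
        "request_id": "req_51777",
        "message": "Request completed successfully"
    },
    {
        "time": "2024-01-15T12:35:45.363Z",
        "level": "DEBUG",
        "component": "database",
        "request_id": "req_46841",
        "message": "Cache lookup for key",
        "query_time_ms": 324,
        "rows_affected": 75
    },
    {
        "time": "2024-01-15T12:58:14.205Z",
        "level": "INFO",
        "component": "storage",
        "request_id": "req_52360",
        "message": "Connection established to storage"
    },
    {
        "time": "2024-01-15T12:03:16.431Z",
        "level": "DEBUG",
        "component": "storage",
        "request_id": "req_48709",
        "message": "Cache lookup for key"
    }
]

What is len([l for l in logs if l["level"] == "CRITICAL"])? 1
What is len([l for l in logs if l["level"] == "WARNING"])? 0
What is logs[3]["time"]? "2024-01-15T12:35:45.363Z"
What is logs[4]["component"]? "storage"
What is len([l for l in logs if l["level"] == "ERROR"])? 0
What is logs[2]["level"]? "INFO"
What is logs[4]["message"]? "Connection established to storage"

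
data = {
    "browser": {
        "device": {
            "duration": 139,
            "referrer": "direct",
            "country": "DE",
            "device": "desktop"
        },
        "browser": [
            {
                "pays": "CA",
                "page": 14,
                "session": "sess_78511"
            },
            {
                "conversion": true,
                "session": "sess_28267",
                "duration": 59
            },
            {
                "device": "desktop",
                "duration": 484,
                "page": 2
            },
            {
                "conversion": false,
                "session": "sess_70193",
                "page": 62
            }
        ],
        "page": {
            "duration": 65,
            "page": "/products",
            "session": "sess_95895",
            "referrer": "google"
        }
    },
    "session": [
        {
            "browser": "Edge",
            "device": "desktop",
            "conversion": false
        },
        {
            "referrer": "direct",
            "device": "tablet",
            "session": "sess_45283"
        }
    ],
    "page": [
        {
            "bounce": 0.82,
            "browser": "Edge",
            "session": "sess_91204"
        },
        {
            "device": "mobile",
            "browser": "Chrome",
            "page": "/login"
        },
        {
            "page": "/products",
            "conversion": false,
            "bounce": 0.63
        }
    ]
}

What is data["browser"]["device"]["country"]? "DE"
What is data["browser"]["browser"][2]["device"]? "desktop"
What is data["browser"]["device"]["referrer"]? "direct"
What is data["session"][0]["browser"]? "Edge"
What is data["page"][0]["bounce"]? 0.82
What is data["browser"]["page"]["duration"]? 65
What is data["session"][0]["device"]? "desktop"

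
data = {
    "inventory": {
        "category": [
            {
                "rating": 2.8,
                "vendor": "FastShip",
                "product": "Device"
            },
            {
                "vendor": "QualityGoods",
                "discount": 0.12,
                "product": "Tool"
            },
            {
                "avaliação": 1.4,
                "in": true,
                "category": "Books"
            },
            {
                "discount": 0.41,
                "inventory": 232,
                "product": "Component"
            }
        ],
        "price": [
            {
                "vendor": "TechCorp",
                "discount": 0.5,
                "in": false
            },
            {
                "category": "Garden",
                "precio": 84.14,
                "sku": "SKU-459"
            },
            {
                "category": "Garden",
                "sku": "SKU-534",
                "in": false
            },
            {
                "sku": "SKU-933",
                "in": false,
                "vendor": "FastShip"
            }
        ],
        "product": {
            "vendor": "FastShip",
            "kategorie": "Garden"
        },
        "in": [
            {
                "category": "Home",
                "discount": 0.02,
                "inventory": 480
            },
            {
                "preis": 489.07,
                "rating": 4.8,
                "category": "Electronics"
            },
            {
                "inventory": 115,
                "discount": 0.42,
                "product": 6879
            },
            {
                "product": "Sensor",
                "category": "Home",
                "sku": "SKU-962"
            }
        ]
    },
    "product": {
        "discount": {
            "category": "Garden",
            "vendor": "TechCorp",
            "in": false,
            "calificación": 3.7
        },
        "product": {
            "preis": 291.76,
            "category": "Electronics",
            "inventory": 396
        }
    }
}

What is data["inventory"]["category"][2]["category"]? "Books"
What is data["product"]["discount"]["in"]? False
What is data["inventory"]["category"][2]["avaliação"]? 1.4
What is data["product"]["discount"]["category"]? "Garden"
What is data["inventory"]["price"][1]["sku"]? "SKU-459"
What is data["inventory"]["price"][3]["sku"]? "SKU-933"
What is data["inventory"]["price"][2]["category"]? "Garden"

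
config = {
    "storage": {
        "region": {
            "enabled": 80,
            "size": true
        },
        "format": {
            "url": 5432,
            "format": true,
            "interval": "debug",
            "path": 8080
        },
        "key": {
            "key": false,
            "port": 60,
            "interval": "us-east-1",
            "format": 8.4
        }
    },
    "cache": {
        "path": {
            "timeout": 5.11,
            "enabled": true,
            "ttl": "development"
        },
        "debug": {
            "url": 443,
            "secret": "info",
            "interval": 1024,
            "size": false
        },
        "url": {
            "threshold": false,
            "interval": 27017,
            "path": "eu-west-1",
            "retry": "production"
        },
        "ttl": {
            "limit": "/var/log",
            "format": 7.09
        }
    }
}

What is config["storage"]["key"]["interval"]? "us-east-1"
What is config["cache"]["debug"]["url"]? 443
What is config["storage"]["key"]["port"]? 60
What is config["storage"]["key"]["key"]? False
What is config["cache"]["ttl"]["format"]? 7.09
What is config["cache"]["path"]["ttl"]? "development"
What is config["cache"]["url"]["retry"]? "production"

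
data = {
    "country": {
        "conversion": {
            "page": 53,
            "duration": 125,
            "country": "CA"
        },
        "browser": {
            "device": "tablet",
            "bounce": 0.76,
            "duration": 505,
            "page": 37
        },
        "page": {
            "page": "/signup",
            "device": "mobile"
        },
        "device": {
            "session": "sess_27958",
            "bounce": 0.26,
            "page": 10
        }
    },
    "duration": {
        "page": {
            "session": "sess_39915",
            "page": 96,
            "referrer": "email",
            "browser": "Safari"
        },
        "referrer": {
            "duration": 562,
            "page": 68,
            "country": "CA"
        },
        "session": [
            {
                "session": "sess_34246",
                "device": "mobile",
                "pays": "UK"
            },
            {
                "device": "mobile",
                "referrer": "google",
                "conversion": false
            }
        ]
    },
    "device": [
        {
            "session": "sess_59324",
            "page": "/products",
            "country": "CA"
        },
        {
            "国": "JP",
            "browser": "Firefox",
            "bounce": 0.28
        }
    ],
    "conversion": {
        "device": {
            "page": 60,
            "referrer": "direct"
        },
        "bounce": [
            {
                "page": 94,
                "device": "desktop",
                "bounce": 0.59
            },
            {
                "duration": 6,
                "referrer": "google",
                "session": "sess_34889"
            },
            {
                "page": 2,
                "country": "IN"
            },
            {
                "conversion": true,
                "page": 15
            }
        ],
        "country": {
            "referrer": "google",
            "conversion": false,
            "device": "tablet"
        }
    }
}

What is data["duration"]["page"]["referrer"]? "email"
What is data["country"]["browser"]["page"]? 37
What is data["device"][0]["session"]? "sess_59324"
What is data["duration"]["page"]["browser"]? "Safari"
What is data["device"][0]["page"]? "/products"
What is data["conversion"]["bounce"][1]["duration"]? 6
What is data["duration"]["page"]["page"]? 96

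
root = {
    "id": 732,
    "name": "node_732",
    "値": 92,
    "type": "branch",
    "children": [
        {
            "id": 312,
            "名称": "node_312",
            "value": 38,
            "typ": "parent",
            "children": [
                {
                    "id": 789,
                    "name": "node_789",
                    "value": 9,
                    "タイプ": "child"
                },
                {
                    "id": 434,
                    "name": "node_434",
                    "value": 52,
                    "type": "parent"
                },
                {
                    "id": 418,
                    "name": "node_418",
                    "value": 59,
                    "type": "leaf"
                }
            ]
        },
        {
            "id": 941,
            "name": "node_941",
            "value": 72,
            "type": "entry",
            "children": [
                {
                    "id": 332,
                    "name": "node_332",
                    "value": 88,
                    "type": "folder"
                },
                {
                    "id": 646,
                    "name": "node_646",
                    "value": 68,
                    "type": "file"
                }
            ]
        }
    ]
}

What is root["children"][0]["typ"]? "parent"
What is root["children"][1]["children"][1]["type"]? "file"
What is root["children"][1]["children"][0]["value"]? 88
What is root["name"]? "node_732"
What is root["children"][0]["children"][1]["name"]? "node_434"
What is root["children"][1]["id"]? 941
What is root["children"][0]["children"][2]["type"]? "leaf"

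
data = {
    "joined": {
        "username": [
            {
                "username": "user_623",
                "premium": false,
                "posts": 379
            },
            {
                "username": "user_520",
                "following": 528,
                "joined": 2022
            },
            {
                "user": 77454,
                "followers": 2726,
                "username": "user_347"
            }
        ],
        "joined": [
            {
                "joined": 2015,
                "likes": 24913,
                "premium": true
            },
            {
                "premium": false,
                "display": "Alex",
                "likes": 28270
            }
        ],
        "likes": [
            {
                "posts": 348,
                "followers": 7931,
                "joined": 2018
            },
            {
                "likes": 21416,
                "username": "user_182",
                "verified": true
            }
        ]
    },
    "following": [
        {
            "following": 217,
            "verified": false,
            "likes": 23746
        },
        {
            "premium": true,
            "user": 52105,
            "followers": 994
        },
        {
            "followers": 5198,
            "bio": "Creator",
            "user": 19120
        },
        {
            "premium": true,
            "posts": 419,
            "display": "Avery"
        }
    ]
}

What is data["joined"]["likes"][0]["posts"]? 348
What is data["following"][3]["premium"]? True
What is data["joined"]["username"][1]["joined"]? 2022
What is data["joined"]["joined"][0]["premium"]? True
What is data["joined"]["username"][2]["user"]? 77454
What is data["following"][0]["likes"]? 23746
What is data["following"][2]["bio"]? "Creator"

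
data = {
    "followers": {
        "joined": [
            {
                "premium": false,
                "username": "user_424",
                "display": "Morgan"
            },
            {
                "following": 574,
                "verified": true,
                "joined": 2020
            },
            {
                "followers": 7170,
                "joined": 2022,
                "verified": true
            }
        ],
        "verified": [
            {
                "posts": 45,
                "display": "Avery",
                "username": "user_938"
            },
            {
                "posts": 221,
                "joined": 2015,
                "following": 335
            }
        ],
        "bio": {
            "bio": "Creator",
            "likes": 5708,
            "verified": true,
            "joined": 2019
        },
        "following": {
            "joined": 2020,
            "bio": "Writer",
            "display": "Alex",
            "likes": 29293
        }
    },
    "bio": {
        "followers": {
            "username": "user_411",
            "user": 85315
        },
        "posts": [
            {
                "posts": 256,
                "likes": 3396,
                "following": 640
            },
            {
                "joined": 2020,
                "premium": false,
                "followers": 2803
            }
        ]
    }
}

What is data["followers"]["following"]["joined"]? 2020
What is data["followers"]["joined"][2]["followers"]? 7170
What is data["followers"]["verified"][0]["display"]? "Avery"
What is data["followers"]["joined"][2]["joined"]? 2022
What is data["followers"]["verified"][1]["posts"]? 221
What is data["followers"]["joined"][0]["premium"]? False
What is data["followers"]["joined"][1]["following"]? 574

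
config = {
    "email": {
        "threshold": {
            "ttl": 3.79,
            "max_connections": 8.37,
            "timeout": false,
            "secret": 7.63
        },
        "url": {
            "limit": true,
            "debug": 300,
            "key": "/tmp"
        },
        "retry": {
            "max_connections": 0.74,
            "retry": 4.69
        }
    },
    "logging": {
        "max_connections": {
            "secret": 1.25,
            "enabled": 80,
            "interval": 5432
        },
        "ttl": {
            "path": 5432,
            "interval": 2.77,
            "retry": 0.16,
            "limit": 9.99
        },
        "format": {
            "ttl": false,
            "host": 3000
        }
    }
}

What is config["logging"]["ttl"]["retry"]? 0.16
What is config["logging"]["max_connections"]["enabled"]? 80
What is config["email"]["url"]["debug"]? 300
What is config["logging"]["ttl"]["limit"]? 9.99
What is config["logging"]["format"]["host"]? 3000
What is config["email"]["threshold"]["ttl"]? 3.79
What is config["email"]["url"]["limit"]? True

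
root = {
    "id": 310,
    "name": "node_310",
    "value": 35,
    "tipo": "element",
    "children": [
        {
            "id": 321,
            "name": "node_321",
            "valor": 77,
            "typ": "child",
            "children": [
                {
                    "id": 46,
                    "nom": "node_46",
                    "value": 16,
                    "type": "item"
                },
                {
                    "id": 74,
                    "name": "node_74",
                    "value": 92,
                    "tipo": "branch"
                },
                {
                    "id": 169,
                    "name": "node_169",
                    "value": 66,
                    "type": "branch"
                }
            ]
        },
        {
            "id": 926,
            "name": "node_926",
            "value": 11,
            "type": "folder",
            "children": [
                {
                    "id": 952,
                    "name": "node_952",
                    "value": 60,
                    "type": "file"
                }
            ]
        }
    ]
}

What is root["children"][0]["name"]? "node_321"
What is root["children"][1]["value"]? 11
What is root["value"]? 35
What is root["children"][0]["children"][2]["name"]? "node_169"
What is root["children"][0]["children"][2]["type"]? "branch"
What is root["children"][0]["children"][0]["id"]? 46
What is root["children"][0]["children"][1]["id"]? 74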